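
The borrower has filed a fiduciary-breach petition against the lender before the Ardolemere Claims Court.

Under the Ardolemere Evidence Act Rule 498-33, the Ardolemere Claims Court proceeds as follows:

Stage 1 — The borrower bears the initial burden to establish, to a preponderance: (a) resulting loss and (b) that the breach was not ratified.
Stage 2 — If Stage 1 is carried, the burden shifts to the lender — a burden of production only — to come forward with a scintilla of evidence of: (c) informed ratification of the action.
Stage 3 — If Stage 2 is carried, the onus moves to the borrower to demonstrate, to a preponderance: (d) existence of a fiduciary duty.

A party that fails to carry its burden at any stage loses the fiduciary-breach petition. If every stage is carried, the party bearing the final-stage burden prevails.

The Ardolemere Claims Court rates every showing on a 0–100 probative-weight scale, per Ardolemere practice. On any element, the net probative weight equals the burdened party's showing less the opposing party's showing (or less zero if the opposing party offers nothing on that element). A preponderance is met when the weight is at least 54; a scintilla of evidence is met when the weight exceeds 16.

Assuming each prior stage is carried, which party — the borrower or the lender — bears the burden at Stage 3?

Stage 3's rule assigns the burden to the borrower (to a preponderance).

borrower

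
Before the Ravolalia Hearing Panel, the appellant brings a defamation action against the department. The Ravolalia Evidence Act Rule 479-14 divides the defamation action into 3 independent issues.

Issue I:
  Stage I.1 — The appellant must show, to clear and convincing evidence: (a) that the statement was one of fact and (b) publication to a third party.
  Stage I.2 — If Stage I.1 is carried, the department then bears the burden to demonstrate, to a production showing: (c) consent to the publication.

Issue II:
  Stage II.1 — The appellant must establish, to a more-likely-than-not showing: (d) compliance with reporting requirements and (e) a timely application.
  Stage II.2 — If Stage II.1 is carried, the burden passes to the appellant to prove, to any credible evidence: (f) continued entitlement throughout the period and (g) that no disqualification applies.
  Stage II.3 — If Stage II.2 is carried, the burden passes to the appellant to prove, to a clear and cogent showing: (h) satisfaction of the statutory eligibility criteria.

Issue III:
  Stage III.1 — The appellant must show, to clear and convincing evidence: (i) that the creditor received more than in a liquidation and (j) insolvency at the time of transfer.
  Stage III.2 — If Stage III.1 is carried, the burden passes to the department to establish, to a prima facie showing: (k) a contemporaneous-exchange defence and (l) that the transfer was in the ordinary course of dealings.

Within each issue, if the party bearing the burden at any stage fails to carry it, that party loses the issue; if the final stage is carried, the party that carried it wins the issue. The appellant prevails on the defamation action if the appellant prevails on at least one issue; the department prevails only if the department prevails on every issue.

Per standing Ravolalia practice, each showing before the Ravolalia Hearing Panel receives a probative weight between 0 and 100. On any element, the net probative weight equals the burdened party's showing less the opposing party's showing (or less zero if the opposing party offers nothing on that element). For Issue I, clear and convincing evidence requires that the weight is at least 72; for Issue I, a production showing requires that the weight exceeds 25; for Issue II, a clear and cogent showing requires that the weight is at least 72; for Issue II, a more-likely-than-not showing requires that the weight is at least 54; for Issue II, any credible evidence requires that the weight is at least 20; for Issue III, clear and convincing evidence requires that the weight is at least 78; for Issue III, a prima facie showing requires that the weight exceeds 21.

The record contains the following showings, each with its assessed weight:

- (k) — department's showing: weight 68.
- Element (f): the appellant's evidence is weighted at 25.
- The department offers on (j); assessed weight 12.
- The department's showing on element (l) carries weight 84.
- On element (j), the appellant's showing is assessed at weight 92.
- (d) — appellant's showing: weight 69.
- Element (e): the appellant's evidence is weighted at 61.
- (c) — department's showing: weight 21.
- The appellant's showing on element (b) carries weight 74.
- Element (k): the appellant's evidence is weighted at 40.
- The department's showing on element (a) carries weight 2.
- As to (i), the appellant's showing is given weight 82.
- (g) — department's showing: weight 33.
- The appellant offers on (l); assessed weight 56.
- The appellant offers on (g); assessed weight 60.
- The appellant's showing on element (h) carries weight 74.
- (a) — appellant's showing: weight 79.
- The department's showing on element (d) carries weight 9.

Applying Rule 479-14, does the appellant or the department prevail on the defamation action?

— Issue I —
At Stage I.1 the appellant must meet clear and convincing evidence (weight is at least 72): on (a) the weight is 79 less the opposing 2 gives net 77, ≥ 72, so (a) meets the standard; on (b) the weight is 74, which does reach 72, so (b) meets the standard.
  Stage I.1 carried; the burden shifts to the department.
At Stage I.2 the department must meet a production showing (weight exceeds 25): on (c) the weight is 21, which does not exceed 25, so (c) does not meet the standard.
  Not every element is met, so the department fails to carry Stage I.2.
The analysis ends at Stage I.2; the appellant prevails on this issue.
— Issue II —
Stage II.1 (appellant, a more-likely-than-not showing, weight is at least 54): (d) net 69−9=60 ≥ 54 — meets; (e) 61 ≥ 54 — meets.
  Stage II.1 carried; the burden remains with the appellant.
Stage II.2 (appellant, any credible evidence, weight is at least 20): (f) 25 ≥ 20 — meets; (g) net 60−33=27 ≥ 20 — meets.
  All elements met. The appellant retains the burden for Stage II.3.
Stage II.3 (appellant, a clear and cogent showing, weight is at least 72): (h) 74 ≥ 72 — meets.
  Stage II.3 carried; the final stage is satisfied.
Every stage carried; the appellant prevails on this issue.
— Issue III —
Stage III.1 (appellant, clear and convincing evidence, weight is at least 78): (i) 82 ≥ 78 — meets; (j) net 92−12=80 ≥ 78 — meets.
  Stage III.1 is satisfied; the onus moves to the department.
Stage III.2 (department, a prima facie showing, weight exceeds 21): (k) net 68−40=28 > 21 — meets; (l) net 84−56=28 > 21 — meets.
  The department carries the last stage.
All stages carried — the department prevails on this issue.
Per-issue: Issue I → appellant; Issue II → appellant; Issue III → department. The appellant must prevail on at least one issue; overall, the appellant prevails.

appellant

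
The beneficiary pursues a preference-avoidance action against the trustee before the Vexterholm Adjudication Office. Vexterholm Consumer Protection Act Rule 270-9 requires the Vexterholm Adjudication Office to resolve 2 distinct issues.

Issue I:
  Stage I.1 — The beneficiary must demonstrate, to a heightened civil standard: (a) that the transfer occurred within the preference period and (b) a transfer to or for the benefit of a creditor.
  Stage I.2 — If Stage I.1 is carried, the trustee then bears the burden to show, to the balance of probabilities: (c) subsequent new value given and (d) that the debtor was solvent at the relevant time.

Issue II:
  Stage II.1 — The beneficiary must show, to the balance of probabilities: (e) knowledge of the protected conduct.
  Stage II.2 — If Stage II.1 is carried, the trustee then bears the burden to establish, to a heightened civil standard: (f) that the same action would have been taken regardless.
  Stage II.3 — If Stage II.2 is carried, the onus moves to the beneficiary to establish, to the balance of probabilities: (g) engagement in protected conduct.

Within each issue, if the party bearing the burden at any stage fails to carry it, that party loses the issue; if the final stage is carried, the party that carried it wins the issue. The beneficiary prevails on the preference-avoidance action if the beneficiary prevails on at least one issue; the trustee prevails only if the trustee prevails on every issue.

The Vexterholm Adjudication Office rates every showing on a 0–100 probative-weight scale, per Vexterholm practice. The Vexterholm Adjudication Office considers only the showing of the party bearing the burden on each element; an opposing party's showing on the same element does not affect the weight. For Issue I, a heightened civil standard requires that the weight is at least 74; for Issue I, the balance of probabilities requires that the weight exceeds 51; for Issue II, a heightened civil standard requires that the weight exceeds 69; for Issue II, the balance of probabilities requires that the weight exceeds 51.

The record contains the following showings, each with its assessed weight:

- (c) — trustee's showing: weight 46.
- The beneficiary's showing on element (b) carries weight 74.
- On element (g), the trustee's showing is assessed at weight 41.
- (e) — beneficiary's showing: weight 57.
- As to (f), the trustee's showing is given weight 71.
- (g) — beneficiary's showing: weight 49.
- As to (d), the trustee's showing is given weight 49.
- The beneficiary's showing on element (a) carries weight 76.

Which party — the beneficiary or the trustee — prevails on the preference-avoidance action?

— Issue I —
Stage I.1 (beneficiary, a heightened civil standard, weight is at least 74): (a) 76 ≥ 74 — meets; (b) 74 ≥ 74 — meets.
  All elements met. The burden passes to the trustee.
Stage I.2 (trustee, the balance of probabilities, weight exceeds 51): (c) 46 ≤ 51 — fails; (d) 49 ≤ 51 — fails.
  Stage I.2 not carried; the trustee fails its burden.
The analysis ends at Stage I.2; the beneficiary prevails on this issue.
— Issue II —
At Stage II.1 the beneficiary must meet the balance of probabilities (weight exceeds 51): on (e) the weight is 57, which does exceed 51, so (e) meets the standard.
  The beneficiary carries Stage II.1; the trustee now bears the burden.
At Stage II.2 the trustee must meet a heightened civil standard (weight exceeds 69): on (f) the weight is 71, > 69, so (f) meets the standard.
  Stage II.2 is satisfied; the onus moves to the beneficiary.
At Stage II.3 the beneficiary must meet the balance of probabilities (weight exceeds 51): on (g) the weight is 49 (the trustee's 41 is given no effect), ≤ 51, so (g) does not meet the standard.
  The beneficiary does not carry Stage II.3.
The trustee prevails on this issue.
Per-issue: Issue I → beneficiary; Issue II → trustee. The beneficiary must prevail on at least one issue; overall, the beneficiary prevails.

beneficiary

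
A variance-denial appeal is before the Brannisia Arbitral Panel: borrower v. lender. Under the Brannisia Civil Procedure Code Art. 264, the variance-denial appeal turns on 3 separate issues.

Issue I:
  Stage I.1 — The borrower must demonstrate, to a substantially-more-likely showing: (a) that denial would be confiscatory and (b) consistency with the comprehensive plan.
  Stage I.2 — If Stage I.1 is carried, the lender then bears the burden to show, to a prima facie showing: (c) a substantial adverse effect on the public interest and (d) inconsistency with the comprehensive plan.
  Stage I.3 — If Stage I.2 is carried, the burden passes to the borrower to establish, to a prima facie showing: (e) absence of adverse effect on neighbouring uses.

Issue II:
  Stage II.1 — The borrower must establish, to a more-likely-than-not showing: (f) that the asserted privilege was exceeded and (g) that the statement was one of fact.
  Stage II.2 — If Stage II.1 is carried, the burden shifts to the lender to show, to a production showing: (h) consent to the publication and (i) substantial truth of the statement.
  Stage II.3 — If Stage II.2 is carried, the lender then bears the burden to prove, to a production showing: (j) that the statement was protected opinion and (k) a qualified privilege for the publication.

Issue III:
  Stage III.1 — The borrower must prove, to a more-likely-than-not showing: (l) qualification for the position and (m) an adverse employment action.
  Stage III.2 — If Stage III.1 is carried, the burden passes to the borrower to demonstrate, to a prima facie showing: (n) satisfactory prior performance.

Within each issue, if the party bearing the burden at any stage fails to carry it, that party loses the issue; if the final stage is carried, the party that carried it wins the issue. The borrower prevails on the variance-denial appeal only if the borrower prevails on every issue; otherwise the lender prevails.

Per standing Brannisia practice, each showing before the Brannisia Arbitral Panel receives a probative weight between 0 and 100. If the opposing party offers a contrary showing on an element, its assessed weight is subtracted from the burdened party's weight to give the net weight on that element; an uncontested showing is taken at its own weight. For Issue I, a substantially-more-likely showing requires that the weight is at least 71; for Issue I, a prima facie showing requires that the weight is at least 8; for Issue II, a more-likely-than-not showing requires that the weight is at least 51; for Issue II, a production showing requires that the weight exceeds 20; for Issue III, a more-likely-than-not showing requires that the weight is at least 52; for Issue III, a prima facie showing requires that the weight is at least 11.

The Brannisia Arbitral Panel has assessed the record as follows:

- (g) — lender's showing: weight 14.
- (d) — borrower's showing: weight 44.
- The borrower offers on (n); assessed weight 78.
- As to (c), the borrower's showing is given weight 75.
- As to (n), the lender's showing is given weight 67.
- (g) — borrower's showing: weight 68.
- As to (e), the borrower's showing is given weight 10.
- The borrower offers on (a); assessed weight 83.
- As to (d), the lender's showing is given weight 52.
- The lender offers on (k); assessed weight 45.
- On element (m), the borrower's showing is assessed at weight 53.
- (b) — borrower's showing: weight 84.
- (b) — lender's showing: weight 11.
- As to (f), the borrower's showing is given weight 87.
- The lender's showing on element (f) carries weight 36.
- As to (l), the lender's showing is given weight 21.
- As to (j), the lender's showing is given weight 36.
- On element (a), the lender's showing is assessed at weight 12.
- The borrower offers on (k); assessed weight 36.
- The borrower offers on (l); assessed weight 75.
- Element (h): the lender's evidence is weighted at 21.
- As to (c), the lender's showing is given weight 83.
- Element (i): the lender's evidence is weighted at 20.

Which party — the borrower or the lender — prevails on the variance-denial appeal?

— Issue I —
At Stage I.1 the borrower must meet a substantially-more-likely showing (weight is at least 71): on (a) the weight is 83 less the opposing 12 gives net 71, ≥ 71, so (a) meets the standard; on (b) the weight is 84 less the opposing 11 gives net 73, ≥ 71, so (b) meets the standard.
  All elements met. The burden passes to the lender.
At Stage I.2 the lender must meet a prima facie showing (weight is at least 8): on (c) the weight is 83 less the opposing 75 gives net 8, ≥ 8, so (c) meets the standard; on (d) the weight is 52 less the opposing 44 gives net 8, which does reach 8, so (d) meets the standard.
  Stage I.2 is satisfied; the onus moves to the borrower.
At Stage I.3 the borrower must meet a prima facie showing (weight is at least 8): on (e) the weight is 10, which does reach 8, so (e) meets the standard.
  All elements met at the final stage.
Every stage carried; the borrower prevails on this issue.
— Issue II —
Stage II.1 — burden on borrower; standard: a more-likely-than-not showing (weight is at least 51).
    (f): 87 − 36 = 51 ≥ 51 [met]
    (g): 68 − 14 = 54 ≥ 51 [met]
  All elements met. The burden passes to the lender.
Stage II.2 — burden on lender; standard: a production showing (weight exceeds 20).
    (h): 21 > 20 [met]
    (i): 20 ≤ 20 [not met]
  Not every element is met, so the lender fails to carry Stage II.2.
The borrower prevails on this issue.
— Issue III —
Stage III.1 (borrower, a more-likely-than-not showing, weight is at least 52): (l) net 75−21=54 ≥ 52 — meets; (m) 53 ≥ 52 — meets.
  Stage III.1 is satisfied; the borrower continues to bear the burden.
Stage III.2 (borrower, a prima facie showing, weight is at least 11): (n) net 78−67=11 ≥ 11 — meets.
  All elements met at the final stage.
Every stage carried; the borrower prevails on this issue.
Per-issue: Issue I → borrower; Issue II → borrower; Issue III → borrower. The borrower must prevail on every issue; overall, the borrower prevails.

borrower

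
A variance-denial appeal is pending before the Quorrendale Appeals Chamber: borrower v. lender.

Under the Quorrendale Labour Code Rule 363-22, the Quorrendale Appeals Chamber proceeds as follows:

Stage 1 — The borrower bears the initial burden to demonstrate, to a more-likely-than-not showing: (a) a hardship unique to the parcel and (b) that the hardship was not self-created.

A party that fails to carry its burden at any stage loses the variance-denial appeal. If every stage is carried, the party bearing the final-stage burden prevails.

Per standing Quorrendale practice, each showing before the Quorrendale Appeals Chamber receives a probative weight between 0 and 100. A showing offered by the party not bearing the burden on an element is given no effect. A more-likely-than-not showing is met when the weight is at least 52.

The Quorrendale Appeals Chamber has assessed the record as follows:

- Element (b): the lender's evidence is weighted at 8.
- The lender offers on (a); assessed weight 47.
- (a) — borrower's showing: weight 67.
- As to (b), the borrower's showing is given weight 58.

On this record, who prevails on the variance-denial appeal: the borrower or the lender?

Stage 1 (borrower, a more-likely-than-not showing, weight is at least 52): (a) 67 (lender's 47 disregarded) ≥ 52 — meets; (b) 58 (lender's 8 disregarded) ≥ 52 — meets.
  Stage 1 carried; the final stage is satisfied.
Every stage carried; the borrower prevails.

borrower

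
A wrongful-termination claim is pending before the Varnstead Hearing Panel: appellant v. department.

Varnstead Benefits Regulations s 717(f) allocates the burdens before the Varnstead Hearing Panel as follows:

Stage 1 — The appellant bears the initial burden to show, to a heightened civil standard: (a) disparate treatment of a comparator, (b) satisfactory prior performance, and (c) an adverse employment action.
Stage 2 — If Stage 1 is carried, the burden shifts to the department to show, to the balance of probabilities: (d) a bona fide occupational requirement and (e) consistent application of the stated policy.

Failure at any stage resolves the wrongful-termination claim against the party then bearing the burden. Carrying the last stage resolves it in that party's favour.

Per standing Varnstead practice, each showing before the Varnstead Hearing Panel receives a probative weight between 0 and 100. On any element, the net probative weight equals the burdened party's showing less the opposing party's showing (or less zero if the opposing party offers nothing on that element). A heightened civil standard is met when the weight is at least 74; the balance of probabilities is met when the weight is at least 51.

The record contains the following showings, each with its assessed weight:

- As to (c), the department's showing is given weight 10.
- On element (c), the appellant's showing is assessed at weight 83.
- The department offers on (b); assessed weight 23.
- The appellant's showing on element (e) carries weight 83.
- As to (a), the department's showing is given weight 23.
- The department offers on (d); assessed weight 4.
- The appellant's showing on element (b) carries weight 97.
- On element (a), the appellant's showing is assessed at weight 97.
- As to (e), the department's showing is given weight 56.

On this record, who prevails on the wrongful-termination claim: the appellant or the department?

department

At Stage 1 the appellant must meet a heightened civil standard (weight is at least 74): on (a) the weight is 97 less the opposing 23 gives net 74, which does reach 74, so (a) meets the standard; on (b) the weight is 97 less the opposing 23 gives net 74, ≥ 74, so (b) meets the standard; on (c) the weight is 83 less the opposing 10 gives net 73, < 74, so (c) does not meet the standard.
  The appellant does not carry Stage 1.
So the department prevails.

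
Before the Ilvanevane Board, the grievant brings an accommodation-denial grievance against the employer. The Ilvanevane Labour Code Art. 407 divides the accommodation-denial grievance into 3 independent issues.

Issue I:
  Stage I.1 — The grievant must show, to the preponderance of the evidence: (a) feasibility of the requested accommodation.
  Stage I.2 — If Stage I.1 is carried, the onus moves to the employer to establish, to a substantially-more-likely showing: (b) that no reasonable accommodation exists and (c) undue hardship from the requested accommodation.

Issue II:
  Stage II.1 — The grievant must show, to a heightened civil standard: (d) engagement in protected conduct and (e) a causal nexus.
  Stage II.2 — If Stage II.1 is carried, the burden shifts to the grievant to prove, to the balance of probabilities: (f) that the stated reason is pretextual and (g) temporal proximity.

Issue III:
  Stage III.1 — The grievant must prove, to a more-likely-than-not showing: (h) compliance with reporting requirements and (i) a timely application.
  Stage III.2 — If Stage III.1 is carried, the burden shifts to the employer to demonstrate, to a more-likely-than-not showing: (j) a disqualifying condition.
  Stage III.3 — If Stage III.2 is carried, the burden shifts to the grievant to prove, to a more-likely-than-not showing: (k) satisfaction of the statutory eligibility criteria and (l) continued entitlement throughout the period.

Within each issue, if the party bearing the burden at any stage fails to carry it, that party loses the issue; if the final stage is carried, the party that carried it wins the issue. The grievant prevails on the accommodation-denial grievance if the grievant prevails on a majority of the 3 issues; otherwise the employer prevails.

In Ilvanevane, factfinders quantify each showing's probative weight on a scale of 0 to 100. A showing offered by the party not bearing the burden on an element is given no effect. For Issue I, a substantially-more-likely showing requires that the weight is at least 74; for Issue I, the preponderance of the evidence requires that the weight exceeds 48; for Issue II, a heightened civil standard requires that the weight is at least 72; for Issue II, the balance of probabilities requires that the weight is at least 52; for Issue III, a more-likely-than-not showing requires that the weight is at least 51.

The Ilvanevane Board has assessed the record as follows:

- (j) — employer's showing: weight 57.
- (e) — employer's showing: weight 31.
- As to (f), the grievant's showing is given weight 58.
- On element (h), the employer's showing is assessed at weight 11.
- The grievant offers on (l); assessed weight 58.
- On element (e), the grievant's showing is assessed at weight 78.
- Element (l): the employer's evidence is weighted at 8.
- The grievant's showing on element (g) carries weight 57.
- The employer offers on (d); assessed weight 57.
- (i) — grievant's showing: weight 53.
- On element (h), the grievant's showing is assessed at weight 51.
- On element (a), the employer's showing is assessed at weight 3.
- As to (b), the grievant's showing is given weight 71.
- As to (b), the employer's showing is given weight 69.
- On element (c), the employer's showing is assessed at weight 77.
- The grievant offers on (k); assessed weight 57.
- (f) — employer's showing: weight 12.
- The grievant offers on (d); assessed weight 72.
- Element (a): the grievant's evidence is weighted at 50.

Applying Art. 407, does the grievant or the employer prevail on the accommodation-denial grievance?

grievant

— Issue I —
Stage I.1 — burden on grievant; standard: the preponderance of the evidence (weight exceeds 48).
    (a): 50 (employer's 3 disregarded) > 48 [met]
  Stage I.1 carried; the burden shifts to the employer.
Stage I.2 — burden on employer; standard: a substantially-more-likely showing (weight is at least 74).
    (b): 69 (grievant's 71 disregarded) < 74 [not met]
    (c): 77 ≥ 74 [met]
  The employer does not carry Stage I.2.
The grievant prevails on this issue.
— Issue II —
Stage II.1 (grievant, a heightened civil standard, weight is at least 72): (d) 72 (employer's 57 disregarded) ≥ 72 — meets; (e) 78 (employer's 31 disregarded) ≥ 72 — meets.
  All elements met. The grievant retains the burden for Stage II.2.
Stage II.2 (grievant, the balance of probabilities, weight is at least 52): (f) 58 (employer's 12 disregarded) ≥ 52 — meets; (g) 57 ≥ 52 — meets.
  The grievant carries the last stage.
All stages carried — the grievant prevails on this issue.
— Issue III —
At Stage III.1 the grievant must meet a more-likely-than-not showing (weight is at least 51): on (h) the weight is 51 (the employer's 11 is given no effect), which does reach 51, so (h) meets the standard; on (i) the weight is 53, which does reach 51, so (i) meets the standard.
  All elements met. The burden passes to the employer.
At Stage III.2 the employer must meet a more-likely-than-not showing (weight is at least 51): on (j) the weight is 57, which does reach 51, so (j) meets the standard.
  Stage III.2 is satisfied; the onus moves to the grievant.
At Stage III.3 the grievant must meet a more-likely-than-not showing (weight is at least 51): on (k) the weight is 57, which does reach 51, so (k) meets the standard; on (l) the weight is 58 (the employer's 8 is given no effect), ≥ 51, so (l) meets the standard.
  Stage III.3 carried; the final stage is satisfied.
All stages carried — the grievant prevails on this issue.
Per-issue: Issue I → grievant; Issue II → grievant; Issue III → grievant. The grievant must prevail on a majority of issues; overall, the grievant prevails.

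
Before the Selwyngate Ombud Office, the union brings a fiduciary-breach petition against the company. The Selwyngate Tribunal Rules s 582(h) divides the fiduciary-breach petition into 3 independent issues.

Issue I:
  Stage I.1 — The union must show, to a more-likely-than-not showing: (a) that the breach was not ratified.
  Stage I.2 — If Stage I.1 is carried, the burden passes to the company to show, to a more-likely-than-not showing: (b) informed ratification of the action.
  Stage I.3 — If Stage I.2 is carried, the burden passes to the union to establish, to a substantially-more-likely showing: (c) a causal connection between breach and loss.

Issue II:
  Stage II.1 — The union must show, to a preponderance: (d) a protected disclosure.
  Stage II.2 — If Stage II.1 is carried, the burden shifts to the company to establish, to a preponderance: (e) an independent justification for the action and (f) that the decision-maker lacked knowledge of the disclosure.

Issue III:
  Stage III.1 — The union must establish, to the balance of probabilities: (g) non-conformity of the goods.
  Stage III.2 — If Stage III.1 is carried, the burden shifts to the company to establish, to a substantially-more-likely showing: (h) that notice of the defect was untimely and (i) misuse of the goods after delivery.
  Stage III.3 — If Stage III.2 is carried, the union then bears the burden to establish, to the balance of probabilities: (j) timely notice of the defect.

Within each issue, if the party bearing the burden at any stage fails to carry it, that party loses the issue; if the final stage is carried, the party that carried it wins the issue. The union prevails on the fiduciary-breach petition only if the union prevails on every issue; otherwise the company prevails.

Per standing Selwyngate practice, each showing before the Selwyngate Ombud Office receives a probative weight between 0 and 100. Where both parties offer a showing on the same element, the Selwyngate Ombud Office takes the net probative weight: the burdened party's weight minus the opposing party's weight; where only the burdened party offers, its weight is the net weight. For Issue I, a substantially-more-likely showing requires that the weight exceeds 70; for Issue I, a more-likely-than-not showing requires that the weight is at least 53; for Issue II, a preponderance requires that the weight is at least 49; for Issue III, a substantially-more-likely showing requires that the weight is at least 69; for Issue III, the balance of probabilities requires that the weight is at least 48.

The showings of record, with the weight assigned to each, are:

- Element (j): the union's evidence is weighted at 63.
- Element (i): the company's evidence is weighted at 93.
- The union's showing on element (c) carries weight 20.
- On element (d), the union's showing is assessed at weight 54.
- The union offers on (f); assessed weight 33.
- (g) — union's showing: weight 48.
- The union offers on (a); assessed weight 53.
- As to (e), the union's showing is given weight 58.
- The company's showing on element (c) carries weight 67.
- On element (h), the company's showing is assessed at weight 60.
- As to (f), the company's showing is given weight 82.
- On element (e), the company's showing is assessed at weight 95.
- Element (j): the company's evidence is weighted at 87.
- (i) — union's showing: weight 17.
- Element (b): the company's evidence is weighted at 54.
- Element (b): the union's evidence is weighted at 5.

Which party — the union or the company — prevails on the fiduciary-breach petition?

— Issue I —
Stage I.1 — burden on union; standard: a more-likely-than-not showing (weight is at least 53).
    (a): 53 ≥ 53 [met]
  Stage I.1 carried; the burden shifts to the company.
Stage I.2 — burden on company; standard: a more-likely-than-not showing (weight is at least 53).
    (b): 54 − 5 = 49 < 53 [not met]
  Stage I.2 not carried; the company fails its burden.
The analysis ends at Stage I.2; the union prevails on this issue.
— Issue II —
Stage II.1 (union, a preponderance, weight is at least 49): (d) 54 ≥ 49 — meets.
  Stage II.1 is satisfied; the onus moves to the company.
Stage II.2 (company, a preponderance, weight is at least 49): (e) net 95−58=37 < 49 — fails; (f) net 82−33=49 ≥ 49 — meets.
  Not every element is met, so the company fails to carry Stage II.2.
The union prevails on this issue.
— Issue III —
At Stage III.1 the union must meet the balance of probabilities (weight is at least 48): on (g) the weight is 48, which does reach 48, so (g) meets the standard.
  Stage III.1 carried; the burden shifts to the company.
At Stage III.2 the company must meet a substantially-more-likely showing (weight is at least 69): on (h) the weight is 60, < 69, so (h) does not meet the standard; on (i) the weight is 93 less the opposing 17 gives net 76, ≥ 69, so (i) meets the standard.
  The company does not carry Stage III.2.
The union prevails on this issue.
Per-issue: Issue I → union; Issue II → union; Issue III → union. The union must prevail on every issue; overall, the union prevails.

union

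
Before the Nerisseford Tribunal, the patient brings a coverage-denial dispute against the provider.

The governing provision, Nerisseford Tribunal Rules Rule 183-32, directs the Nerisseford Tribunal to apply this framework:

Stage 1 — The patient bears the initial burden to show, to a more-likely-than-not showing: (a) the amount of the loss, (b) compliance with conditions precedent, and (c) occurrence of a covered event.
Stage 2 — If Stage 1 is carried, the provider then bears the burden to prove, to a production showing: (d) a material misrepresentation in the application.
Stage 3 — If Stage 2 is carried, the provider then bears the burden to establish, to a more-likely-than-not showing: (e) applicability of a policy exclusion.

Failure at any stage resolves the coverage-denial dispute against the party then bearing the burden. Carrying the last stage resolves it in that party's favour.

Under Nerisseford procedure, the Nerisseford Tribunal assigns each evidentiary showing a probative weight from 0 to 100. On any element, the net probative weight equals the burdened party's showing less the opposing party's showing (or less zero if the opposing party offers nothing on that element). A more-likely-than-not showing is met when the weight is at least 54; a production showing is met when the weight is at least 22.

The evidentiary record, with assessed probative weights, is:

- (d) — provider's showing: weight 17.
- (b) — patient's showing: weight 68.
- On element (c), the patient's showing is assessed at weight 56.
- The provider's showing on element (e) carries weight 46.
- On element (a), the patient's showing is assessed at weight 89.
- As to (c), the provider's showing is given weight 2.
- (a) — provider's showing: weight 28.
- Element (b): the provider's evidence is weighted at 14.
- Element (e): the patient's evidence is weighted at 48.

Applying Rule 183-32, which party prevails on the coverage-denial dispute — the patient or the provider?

Stage 1 — burden on patient; standard: a more-likely-than-not showing (weight is at least 54).
    (a): 89 − 28 = 61 ≥ 54 [met]
    (b): 68 − 14 = 54 ≥ 54 [met]
    (c): 56 − 2 = 54 ≥ 54 [met]
  All elements met. The burden passes to the provider.
Stage 2 — burden on provider; standard: a production showing (weight is at least 22).
    (d): 17 < 22 [not met]
  Not every element is met, so the provider fails to carry Stage 2.
The analysis ends at Stage 2; the patient prevails.

patient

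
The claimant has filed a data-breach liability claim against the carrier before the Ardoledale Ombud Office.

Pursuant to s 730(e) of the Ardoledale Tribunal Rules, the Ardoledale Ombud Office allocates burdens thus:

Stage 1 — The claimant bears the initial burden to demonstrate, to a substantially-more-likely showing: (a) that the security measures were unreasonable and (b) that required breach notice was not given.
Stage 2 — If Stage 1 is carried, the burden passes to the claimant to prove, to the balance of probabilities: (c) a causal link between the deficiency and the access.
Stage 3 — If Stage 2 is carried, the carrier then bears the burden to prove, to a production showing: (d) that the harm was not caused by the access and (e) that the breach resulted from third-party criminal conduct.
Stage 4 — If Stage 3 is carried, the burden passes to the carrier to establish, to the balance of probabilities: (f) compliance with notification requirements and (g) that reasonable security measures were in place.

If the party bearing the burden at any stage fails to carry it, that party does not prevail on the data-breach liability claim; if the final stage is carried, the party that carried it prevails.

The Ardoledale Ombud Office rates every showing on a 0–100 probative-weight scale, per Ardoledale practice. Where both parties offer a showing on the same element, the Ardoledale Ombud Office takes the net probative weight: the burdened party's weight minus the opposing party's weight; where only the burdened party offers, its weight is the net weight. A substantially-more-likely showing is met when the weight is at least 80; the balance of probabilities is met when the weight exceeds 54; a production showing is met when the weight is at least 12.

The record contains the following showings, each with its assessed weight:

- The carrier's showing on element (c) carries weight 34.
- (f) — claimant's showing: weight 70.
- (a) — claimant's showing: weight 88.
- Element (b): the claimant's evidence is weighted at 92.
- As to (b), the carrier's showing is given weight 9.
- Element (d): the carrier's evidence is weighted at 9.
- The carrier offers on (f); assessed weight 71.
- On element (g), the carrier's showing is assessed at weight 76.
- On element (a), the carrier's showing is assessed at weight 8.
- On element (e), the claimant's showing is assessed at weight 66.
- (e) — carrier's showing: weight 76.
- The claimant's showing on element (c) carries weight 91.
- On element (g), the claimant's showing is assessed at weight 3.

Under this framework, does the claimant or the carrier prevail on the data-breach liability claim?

Stage 1 — burden on claimant; standard: a substantially-more-likely showing (weight is at least 80).
    (a): 88 − 8 = 80 ≥ 80 [met]
    (b): 92 − 9 = 83 ≥ 80 [met]
  Stage 1 is satisfied; the claimant continues to bear the burden.
Stage 2 — burden on claimant; standard: the balance of probabilities (weight exceeds 54).
    (c): 91 − 34 = 57 > 54 [met]
  Stage 2 is satisfied; the onus moves to the carrier.
Stage 3 — burden on carrier; standard: a production showing (weight is at least 12).
    (d): 9 < 12 [not met]
    (e): 76 − 66 = 10 < 12 [not met]
  The carrier does not carry Stage 3.
The claimant prevails.

claimant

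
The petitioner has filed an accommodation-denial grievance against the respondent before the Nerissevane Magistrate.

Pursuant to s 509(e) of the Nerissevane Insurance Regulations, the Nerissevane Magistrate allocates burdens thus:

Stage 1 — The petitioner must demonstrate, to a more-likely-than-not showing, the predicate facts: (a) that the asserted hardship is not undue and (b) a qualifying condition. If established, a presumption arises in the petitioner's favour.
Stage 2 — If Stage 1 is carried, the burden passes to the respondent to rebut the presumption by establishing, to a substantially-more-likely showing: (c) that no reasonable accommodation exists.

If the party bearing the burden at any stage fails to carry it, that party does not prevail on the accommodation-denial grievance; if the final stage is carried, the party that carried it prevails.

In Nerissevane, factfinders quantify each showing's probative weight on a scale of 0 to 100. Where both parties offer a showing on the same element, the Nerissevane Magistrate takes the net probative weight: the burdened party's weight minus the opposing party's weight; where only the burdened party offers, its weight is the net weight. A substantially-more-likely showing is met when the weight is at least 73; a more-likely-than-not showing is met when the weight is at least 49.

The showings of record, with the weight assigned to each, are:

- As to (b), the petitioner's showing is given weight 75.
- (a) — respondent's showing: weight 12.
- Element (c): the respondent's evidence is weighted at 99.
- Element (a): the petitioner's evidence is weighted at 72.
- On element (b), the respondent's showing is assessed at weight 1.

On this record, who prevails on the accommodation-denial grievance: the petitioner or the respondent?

respondent

Stage 1 (petitioner, a more-likely-than-not showing, weight is at least 49): (a) net 72−12=60 ≥ 49 — meets; (b) net 75−1=74 ≥ 49 — meets.
  All elements met. The burden passes to the respondent.
Stage 2 (respondent, a substantially-more-likely showing, weight is at least 73): (c) 99 ≥ 73 — meets.
  Stage 2 carried; the final stage is satisfied.
All stages carried — the respondent prevails.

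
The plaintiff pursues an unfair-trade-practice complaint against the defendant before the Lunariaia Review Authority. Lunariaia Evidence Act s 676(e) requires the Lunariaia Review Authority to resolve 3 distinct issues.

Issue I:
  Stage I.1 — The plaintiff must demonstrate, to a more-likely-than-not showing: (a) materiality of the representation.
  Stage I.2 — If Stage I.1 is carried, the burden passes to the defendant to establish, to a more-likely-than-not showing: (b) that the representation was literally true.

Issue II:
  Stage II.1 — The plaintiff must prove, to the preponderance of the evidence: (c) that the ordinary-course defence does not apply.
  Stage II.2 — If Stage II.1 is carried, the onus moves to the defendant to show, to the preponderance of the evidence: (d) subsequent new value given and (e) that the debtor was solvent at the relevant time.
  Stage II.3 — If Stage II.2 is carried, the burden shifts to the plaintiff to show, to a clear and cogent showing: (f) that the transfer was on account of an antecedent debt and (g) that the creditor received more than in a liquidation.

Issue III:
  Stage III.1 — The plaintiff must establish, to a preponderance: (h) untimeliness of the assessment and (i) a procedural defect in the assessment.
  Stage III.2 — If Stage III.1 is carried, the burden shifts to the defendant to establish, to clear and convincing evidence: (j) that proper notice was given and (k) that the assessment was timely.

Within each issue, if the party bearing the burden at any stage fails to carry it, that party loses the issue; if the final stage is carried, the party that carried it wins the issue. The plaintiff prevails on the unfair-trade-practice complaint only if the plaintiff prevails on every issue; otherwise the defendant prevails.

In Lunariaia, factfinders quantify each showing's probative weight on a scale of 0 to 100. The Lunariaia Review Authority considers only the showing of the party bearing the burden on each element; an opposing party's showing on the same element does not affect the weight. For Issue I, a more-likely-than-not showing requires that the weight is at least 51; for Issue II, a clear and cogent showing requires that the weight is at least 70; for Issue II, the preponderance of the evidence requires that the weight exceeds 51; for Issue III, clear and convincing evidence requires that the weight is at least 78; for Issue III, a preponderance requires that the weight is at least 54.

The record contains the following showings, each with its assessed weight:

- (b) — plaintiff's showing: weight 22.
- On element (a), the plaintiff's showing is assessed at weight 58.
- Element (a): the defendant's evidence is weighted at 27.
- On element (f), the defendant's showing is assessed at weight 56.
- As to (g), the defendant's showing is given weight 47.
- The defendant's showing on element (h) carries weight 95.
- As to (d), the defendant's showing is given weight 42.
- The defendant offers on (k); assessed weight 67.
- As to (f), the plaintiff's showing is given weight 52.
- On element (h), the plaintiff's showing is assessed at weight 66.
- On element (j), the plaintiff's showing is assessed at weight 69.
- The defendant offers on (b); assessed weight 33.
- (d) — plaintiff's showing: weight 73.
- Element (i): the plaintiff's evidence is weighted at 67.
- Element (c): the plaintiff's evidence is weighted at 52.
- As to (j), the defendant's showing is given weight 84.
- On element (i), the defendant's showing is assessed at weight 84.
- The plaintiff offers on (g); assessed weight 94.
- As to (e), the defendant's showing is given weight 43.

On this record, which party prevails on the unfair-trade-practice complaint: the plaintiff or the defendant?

plaintiff

— Issue I —
Stage I.1 — burden on plaintiff; standard: a more-likely-than-not showing (weight is at least 51).
    (a): 58 (defendant's 27 disregarded) ≥ 51 [met]
  Stage I.1 is satisfied; the onus moves to the defendant.
Stage I.2 — burden on defendant; standard: a more-likely-than-not showing (weight is at least 51).
    (b): 33 (plaintiff's 22 disregarded) < 51 [not met]
  The defendant does not carry Stage I.2.
The analysis ends at Stage I.2; the plaintiff prevails on this issue.
— Issue II —
Stage II.1 (plaintiff, the preponderance of the evidence, weight exceeds 51): (c) 52 > 51 — meets.
  Stage II.1 is satisfied; the onus moves to the defendant.
Stage II.2 (defendant, the preponderance of the evidence, weight exceeds 51): (d) 42 (plaintiff's 73 disregarded) ≤ 51 — fails; (e) 43 ≤ 51 — fails.
  Not every element is met, so the defendant fails to carry Stage II.2.
The analysis ends at Stage II.2; the plaintiff prevails on this issue.
— Issue III —
At Stage III.1 the plaintiff must meet a preponderance (weight is at least 54): on (h) the weight is 66 (the defendant's 95 is given no effect), which does reach 54, so (h) meets the standard; on (i) the weight is 67 (the defendant's 84 is given no effect), ≥ 54, so (i) meets the standard.
  Stage III.1 carried; the burden shifts to the defendant.
At Stage III.2 the defendant must meet clear and convincing evidence (weight is at least 78): on (j) the weight is 84 (the plaintiff's 69 is given no effect), which does reach 78, so (j) meets the standard; on (k) the weight is 67, < 78, so (k) does not meet the standard.
  Stage III.2 not carried; the defendant fails its burden.
The plaintiff prevails on this issue.
Per-issue: Issue I → plaintiff; Issue II → plaintiff; Issue III → plaintiff. The plaintiff must prevail on every issue; overall, the plaintiff prevails.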